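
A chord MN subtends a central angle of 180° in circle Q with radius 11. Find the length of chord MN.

Chord length = 2r sin(θ/2)
= 2 × 11 × sin(180°/2)
= 2 × 11 × sin(90°)
= 22

22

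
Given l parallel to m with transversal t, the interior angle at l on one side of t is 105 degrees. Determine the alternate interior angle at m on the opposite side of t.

Alternate interior angles formed by parallel lines and a transversal are equal.
The given angle is 105 degrees.
The alternate interior angle = 105 degrees.

105 degrees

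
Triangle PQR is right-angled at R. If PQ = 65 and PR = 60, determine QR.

Rearranging the Pythagorean theorem to solve for the unknown leg:
leg^2 = hypotenuse^2 - known_leg^2 = 4225 - 3600 = 625
leg = sqrt(625) = 25.

25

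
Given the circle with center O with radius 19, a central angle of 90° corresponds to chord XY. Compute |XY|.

Drop a perpendicular from the center to the chord, bisecting both the chord and the central angle.
Each half-chord = r sin(θ/2) = 19 sin(45°).
The full chord = 2 × 19 × sin(45°) = 19*sqrt(2).

19*sqrt(2)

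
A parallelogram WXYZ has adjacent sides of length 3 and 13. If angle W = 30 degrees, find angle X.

Consecutive angles are supplementary: angle X = 180 - 30 = 150 degrees.

150 degrees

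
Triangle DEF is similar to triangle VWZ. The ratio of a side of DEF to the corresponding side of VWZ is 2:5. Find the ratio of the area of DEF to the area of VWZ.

The ratio of areas of similar triangles equals the square of the side ratio.
Side ratio = 2:5
Area ratio = (2/5)^2 = 4/25 = 4:25

4:25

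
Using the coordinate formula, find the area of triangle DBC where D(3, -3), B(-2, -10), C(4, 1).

Using the Shoelace formula for a triangle:
Area = (1/2)|x0(y1 - y2) + x1(y2 - y0) + x2(y0 - y1)|
Area = (1/2)|3(-10 - 1) + -2(1 - -3) + 4(-3 - -10)|
Area = (1/2)|-33 + -8 + 28|
Area = (1/2)|-13|
Area = (1/2)(13)
Area = 13/2

13/2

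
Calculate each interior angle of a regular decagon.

Each interior angle of a regular n-gon is (n - 2) * 180 / n.
For n = 10: (10 - 2) * 180 / 10 = 1440/10 = 144 degrees.

144 degrees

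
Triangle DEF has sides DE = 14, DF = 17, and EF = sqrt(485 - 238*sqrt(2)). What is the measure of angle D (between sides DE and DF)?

By the inverse law of cosines: cos(D) = (DE² + DF² - EF²) / (2 × DE × DF)
cos(D) = (14² + 17² - (sqrt(485 - 238*sqrt(2)))²) / (2 × 14 × 17)
cos(D) = (196 + 289 - (485 - 238*sqrt(2))) / 476
cos(D) = sqrt(2)/2
D = arccos(sqrt(2)/2) = 45°

45°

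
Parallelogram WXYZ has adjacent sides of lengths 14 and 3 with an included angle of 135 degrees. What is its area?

The area of a parallelogram equals the product of two adjacent sides times the sine of the included angle.
This is because the height equals 3 * sin(135°) = 3*sqrt(2)/2.
Area = 14 * 3*sqrt(2)/2 = 21*sqrt(2)

21*sqrt(2)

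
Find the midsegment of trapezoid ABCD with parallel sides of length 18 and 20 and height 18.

midsegment = (18 + 20) / 2 = 38 / 2 = 19

19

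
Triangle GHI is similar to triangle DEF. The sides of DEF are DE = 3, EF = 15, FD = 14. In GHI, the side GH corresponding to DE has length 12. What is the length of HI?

Similar triangles have proportional sides. Setting up the proportion:
GH / DE = HI / EF
12 / 3 = HI / 15
HI = 15 * 12 / 3 = 60.

60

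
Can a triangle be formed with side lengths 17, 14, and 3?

No.
The triangle inequality is violated: 14 + 3 = 17 ≤ 17.
These lengths cannot form a triangle.

No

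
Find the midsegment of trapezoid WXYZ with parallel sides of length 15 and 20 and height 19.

midsegment = (15 + 20) / 2 = 35 / 2 = 35/2

35/2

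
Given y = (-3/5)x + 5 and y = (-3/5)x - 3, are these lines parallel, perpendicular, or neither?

Slope of line 1: m1 = -3/5
Slope of line 2: m2 = -3/5
Since m1 = m2 = -3/5, the lines are parallel.

Parallel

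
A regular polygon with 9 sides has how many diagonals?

Total line segments between 9 vertices = C(9,2) = 36.
Subtract the 9 sides: 36 - 9 = 27 diagonals.

27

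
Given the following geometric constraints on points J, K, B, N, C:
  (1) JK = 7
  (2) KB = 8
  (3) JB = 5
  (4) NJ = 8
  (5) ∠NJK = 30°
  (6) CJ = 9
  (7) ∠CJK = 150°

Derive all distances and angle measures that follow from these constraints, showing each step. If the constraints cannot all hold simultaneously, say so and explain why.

The constraints are consistent.

Step 1: From KJ = 7, JN = 8, and ∠KJN = 30°, by the law of cosines:
  KN² = KJ² + JN² - 2·KJ·JN·cos(30°) = 49 + 64 - 96.99 = 16.01
  KN ≈ 4

Step 2: From KJ = 7, JC = 9, and ∠KJC = 150°, by the law of cosines:
  KC² = KJ² + JC² - 2·KJ·JC·cos(150°) = 49 + 81 + 109.1 = 239.1
  KC ≈ 15.46

Step 3: From JB = 5, JK = 7, BK = 8, by the inverse law of cosines:
  cos(∠BJK) = (JB² + JK² - BK²) / (2·JB·JK)
  ∠BJK = 81.79°

Step 4: From KB = 8, KJ = 7, BJ = 5, by the inverse law of cosines:
  cos(∠BKJ) = (KB² + KJ² - BJ²) / (2·KB·KJ)
  ∠BKJ = 38.21°

Step 5: From BJ = 5, BK = 8, JK = 7, by the inverse law of cosines:
  cos(∠JBK) = (BJ² + BK² - JK²) / (2·BJ·BK)
  ∠JBK = 60°

Step 6: From KC = 15.46, KJ = 7, CJ = 9, by the inverse law of cosines:
  cos(∠CKJ) = (KC² + KJ² - CJ²) / (2·KC·KJ)
  ∠CKJ = 16.92°

Step 7: From KJ = 7, KN = 4, JN = 8, by the inverse law of cosines:
  cos(∠JKN) = (KJ² + KN² - JN²) / (2·KJ·KN)
  ∠JKN = 88.97°

Step 8: From NJ = 8, NK = 4, JK = 7, by the inverse law of cosines:
  cos(∠JNK) = (NJ² + NK² - JK²) / (2·NJ·NK)
  ∠JNK = 61.03°

Step 9: From CJ = 9, CK = 15.46, JK = 7, by the inverse law of cosines:
  cos(∠JCK) = (CJ² + CK² - JK²) / (2·CJ·CK)
  ∠JCK = 13.08°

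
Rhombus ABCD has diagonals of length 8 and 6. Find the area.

The diagonals of a rhombus divide it into four right triangles.
Each triangle has legs 8/ 2 = 4 and 6/2 = 3, so each has area (1/2)*4*3 = 6.
Four such triangles give total area = (d1 * d2) / 2 = 24.

24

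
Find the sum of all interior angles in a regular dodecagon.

The sum of interior angles of an n-sided polygon is (n - 2) * 180.
For n = 12: (12 - 2) * 180 = 10 * 180 = 1800 degrees.

1800 degrees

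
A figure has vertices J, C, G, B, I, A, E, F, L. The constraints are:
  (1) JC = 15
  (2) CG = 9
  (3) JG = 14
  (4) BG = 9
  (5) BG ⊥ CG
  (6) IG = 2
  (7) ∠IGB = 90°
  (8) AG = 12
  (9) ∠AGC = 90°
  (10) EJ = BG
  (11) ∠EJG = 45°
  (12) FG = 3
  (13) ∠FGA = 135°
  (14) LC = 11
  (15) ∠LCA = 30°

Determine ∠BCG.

Step 1: By the law of cosines on triangle CGB: CB² = 9² + 9² − 2·9·9·cos(90°) = 162, so CB = 9·√2.
Step 2: By the inverse law of cosines on triangle BCG: cos(∠BCG) = ((9·√2)² + 9² − 9²) / (2·9·√2·9) = 162/229.1 = 0.7071, so ∠BCG = 45°.

Therefore, the measure of angle ∠BCG = 45°.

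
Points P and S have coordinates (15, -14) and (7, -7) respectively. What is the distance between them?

d = sqrt((7 - 15)^2 + (-7 - -14)^2)
d = sqrt(-8^2 + 7^2)
d = sqrt(64 + 49)
d = sqrt(113)

sqrt(113)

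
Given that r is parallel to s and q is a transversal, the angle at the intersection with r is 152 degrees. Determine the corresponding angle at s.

When a transversal crosses parallel lines, angles in the same position at each intersection are called corresponding angles.
These are always equal, so the answer is 152 degrees.

152 degrees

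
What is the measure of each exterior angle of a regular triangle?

Each exterior angle of a regular n-gon is 360 / n.
For n = 3: 360 / 3 = 120 degrees.

120 degrees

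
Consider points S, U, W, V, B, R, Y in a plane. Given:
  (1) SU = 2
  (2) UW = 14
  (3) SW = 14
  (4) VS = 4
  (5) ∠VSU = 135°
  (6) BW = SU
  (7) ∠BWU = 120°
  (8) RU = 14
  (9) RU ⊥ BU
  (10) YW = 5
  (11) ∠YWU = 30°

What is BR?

From the given relations: BW = SU = 2.
Step 1: By the law of cosines on triangle UWB: UB² = 14² + 2² − 2·14·2·cos(120°) = 228, so UB = 2·√57.
Step 2: By the law of cosines on triangle BUR: BR² = (2·√57)² + 14² − 2·2·√57·14·cos(90°) = 424, so BR = 2·√106.

Therefore, the length of BR = 2·√106.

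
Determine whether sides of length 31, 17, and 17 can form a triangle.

Sort the sides: 17, 17, 31.
It suffices to check that the sum of the two smallest exceeds the largest:
17 + 17 = 34 > 31. ✓
Yes, a valid triangle can be formed.

Yes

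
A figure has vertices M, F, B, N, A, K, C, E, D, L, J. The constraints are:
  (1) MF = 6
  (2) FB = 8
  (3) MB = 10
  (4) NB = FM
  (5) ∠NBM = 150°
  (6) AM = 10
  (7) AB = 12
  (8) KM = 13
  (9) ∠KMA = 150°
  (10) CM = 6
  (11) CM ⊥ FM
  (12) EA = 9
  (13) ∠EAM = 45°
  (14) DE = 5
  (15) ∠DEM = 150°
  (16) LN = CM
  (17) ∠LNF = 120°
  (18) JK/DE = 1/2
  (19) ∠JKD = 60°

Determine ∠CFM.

Step 1: By the law of cosines on triangle FMC: FC² = 6² + 6² − 2·6·6·cos(90°) = 72, so FC = 6·√2.
Step 2: By the inverse law of cosines on triangle CFM: cos(∠CFM) = ((6·√2)² + 6² − 6²) / (2·6·√2·6) = 72/101.82 = 0.7071, so ∠CFM = 45°.

Therefore, the measure of angle ∠CFM = 45°.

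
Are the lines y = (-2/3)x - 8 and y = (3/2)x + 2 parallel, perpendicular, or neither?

Slope of line 1: m1 = -2/3
Slope of line 2: m2 = 3/2
Two lines are perpendicular when the product of their slopes is -1 (negative reciprocals).
m1 * m2 = (-2/3) * (3/2) = -1, confirming perpendicularity.

Perpendicular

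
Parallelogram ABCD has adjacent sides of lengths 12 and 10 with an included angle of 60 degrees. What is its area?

The area of a parallelogram equals the product of two adjacent sides times the sine of the included angle.
This is because the height equals 10 * sin(60°) = 5*sqrt(3).
Area = 12 * 5*sqrt(3) = 60*sqrt(3)

60*sqrt(3)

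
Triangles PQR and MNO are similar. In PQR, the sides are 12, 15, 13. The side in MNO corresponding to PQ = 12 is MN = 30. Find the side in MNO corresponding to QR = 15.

k = 30/12 = 5/2. NO = 5/2 * 15 = 75/2.

75/2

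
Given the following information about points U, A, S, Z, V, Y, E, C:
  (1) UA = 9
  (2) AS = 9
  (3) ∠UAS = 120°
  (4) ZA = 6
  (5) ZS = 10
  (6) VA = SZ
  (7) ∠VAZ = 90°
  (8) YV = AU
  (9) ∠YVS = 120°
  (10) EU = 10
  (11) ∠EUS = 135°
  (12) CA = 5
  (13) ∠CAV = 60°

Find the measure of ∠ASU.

Step 1: By the law of cosines on triangle SAU: SU² = 9² + 9² − 2·9·9·cos(120°) = 243, so SU = 9·√3.
Step 2: By the inverse law of cosines on triangle ASU: cos(∠ASU) = (9² + (9·√3)² − 9²) / (2·9·9·√3) = 243/280.59 = 0.866, so ∠ASU = 30°.

Therefore, the measure of angle ∠ASU = 30°.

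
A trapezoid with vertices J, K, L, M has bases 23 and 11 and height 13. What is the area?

Area = (23 + 11) * 13 / 2 = 442 / 2 = 221

221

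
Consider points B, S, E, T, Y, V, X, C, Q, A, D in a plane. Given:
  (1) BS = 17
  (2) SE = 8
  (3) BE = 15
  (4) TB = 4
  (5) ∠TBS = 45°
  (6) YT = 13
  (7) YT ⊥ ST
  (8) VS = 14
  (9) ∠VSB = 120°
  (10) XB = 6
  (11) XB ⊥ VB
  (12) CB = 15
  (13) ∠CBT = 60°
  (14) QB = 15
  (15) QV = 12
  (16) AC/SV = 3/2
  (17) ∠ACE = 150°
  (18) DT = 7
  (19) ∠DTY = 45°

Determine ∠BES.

Step 1: By the inverse law of cosines on triangle BES: cos(∠BES) = (15² + 8² − 17²) / (2·15·8) = 0/240 = 0, so ∠BES = 90°.

Therefore, the measure of angle ∠BES = 90°.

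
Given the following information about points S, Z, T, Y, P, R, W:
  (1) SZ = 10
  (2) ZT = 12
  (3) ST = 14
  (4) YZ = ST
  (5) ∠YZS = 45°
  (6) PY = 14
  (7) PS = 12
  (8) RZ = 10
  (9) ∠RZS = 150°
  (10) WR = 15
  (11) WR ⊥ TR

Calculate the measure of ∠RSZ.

Step 1: By the law of cosines on triangle SZR: SR² = 10² + 10² − 2·10·10·cos(150°) = 373.21, so SR ≈ 19.32.
Step 2: By the inverse law of cosines on triangle RSZ: cos(∠RSZ) = (19.32² + 10² − 10²) / (2·19.32·10) = 373.21/386.37 = 0.9659, so ∠RSZ = 15°.

Therefore, the measure of angle ∠RSZ = 15°.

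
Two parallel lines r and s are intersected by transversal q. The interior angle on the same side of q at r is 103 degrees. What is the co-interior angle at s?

Co-interior angles (same-side interior) formed by parallel lines and a transversal are supplementary (sum to 180 degrees).
The given angle is 103 degrees.
The co-interior angle = 180 - 103 = 77 degrees.

77 degrees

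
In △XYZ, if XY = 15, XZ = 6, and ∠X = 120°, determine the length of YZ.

Law of cosines: YZ^2 = 15^2 + 6^2 - 2(15)(6)cos(120°) = 351, so YZ = 3*sqrt(39).

3*sqrt(39)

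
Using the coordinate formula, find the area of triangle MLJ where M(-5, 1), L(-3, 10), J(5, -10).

The Shoelace formula computes the area from vertex coordinates by summing cross products.
For vertices (-5,1), (-3,10), (5,-10):
Signed sum = -5*10 - -3*1 + -3*-10 - 5*10 + 5*1 - -5*-10
= -47 + -20 + -45 = -112
Area = (1/2)|-112| = 56.

56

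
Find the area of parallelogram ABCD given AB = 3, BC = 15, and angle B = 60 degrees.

Area = 3 * 15 * sin(60°) = 45 * sqrt(3)/2 = 45*sqrt(3)/2

45*sqrt(3)/2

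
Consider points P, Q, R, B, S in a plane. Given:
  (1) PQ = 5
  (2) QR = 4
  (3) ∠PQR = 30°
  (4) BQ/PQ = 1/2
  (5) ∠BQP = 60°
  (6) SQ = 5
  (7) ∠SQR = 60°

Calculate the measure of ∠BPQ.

From the given relations: BQ = 1/2·PQ = 1/2·5 ≈ 2.5.
Step 1: By the law of cosines on triangle PQB: PB² = 5² + 2.5² − 2·5·2.5·cos(60°) = 18.75, so PB = 5/2·√3.
Step 2: By the inverse law of cosines on triangle BPQ: cos(∠BPQ) = ((5/2·√3)² + 5² − 2.5²) / (2·5/2·√3·5) = 37.5/43.3 = 0.866, so ∠BPQ = 30°.

Therefore, the measure of angle ∠BPQ = 30°.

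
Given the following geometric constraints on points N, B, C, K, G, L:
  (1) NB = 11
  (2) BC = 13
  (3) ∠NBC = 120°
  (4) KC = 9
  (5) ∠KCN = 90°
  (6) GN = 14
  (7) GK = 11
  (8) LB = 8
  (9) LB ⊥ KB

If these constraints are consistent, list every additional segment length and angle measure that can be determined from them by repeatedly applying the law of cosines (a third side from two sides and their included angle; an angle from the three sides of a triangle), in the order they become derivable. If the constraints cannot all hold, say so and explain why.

The constraints are consistent. Derivable facts, in order:
After 1 step:
- NC ≈ 20.81
After 2 steps:
- NK ≈ 22.67
- ∠BCN = 27.25°
- ∠BNC = 32.75°
After 3 steps:
- ∠CKN = 66.61°
- ∠CNK = 23.39°
- ∠GKN = 28.34°
- ∠GNK = 21.9°
- ∠KGN = 129.76°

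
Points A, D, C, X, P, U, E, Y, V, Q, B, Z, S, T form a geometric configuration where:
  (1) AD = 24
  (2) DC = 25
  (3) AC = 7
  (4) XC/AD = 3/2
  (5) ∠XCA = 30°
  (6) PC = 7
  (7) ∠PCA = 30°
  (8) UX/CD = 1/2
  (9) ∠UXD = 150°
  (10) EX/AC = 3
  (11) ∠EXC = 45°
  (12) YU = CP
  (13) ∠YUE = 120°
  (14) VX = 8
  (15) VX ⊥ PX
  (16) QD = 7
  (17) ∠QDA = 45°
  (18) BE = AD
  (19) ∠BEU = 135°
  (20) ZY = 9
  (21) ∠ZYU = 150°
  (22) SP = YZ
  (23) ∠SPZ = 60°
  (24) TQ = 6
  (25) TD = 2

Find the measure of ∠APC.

Step 1: By the law of cosines on triangle PCA: PA² = 7² + 7² − 2·7·7·cos(30°) = 13.13, so PA ≈ 3.62.
Step 2: By the inverse law of cosines on triangle APC: cos(∠APC) = (3.62² + 7² − 7²) / (2·3.62·7) = 13.13/50.73 = 0.2588, so ∠APC = 75°.

Therefore, the measure of angle ∠APC = 75°.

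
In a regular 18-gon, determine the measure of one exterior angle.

Each exterior angle of a regular n-gon is 360 / n.
For n = 18: 360 / 18 = 20 degrees.

20 degrees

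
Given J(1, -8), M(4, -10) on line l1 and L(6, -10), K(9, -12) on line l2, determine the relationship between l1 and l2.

Slope of line 1: m1 = (-10 - -8)/(4 - 1) = -2/3 = -2/3
Slope of line 2: m2 = (-12 - -10)/(9 - 6) = -2/3 = -2/3
Since m1 = m2 = -2/3, the lines are parallel.

Parallel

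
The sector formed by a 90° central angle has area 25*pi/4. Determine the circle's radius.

The sector covers 90°/360° = 1/4 of the full circle.
Full circle area = 25*pi/4 / 1/4 = 25*pi.
Since full area = πr², we get r² = 25*pi/π = 25, so r = 5.

5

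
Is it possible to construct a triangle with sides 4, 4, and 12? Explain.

No.
The triangle inequality is violated: 4 + 4 = 8 ≤ 12.
These lengths cannot form a triangle.

No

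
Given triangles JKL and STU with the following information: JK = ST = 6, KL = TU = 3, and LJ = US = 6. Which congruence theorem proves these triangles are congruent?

The given information provides:
JK = ST = 6, KL = TU = 3, and LJ = US = 6
This matches the SSS congruence theorem.
All three pairs of corresponding sides are equal (Side-Side-Side).

SSS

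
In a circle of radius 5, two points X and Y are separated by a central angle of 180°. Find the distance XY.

Chord = 2(5) sin(90°) = 10

10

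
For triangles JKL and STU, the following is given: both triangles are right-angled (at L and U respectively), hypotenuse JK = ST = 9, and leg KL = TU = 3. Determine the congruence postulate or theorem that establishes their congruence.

The given information provides:
both triangles are right-angled (at L and U respectively), hypotenuse JK = ST = 9, and leg KL = TU = 3
This matches the HL congruence theorem.
The hypotenuse and one leg of two right triangles are equal (Hypotenuse-Leg).

HL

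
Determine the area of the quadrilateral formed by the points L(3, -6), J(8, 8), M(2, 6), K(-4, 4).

The Shoelace formula works by pairing each vertex with the next (cycling back to the first).
For each pair, compute x_i*y_(i+1) - x_(i+1)*y_i:
  (3*8 - 8*-6) = 72
  (8*6 - 2*8) = 32
  (2*4 - -4*6) = 32
  (-4*-6 - 3*4) = 12
Taking half the absolute value of the total: Area = (1/2)(148) = 74.

74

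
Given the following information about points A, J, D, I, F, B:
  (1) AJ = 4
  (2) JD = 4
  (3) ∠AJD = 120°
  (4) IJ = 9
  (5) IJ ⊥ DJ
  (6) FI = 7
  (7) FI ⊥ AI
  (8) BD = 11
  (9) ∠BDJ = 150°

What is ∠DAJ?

Step 1: By the law of cosines on triangle AJD: AD² = 4² + 4² − 2·4·4·cos(120°) = 48, so AD = 4·√3.
Step 2: By the inverse law of cosines on triangle DAJ: cos(∠DAJ) = ((4·√3)² + 4² − 4²) / (2·4·√3·4) = 48/55.43 = 0.866, so ∠DAJ = 30°.

Therefore, the measure of angle ∠DAJ = 30°.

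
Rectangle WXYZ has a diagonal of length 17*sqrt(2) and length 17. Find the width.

b = sqrt(d^2 - a^2) = sqrt(578 - 289) = sqrt(289) = 17

17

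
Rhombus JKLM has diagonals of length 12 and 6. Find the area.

Area of a rhombus = (d1 * d2) / 2
Area = (12 * 6) / 2
Area = 72 / 2
Area = 36

36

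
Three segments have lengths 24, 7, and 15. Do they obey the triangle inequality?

Check the triangle inequality: 7 + 15 = 22 ≤ 24.
Since the sum of two sides does not exceed the third, no triangle can be formed.

No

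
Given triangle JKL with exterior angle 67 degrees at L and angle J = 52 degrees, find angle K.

angle K = 67 - 52 = 15 degrees (exterior angle theorem).

15 degrees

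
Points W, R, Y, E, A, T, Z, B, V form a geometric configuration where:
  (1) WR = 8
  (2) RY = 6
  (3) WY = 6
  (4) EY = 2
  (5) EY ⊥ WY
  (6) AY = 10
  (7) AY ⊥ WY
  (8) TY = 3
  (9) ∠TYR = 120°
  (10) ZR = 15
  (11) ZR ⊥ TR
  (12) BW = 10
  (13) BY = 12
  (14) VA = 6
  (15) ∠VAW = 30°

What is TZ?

Step 1: By the law of cosines on triangle RYT: RT² = 6² + 3² − 2·6·3·cos(120°) = 63, so RT = 3·√7.
Step 2: By the law of cosines on triangle TRZ: TZ² = (3·√7)² + 15² − 2·3·√7·15·cos(90°) = 288, so TZ = 12·√2.

Therefore, the length of TZ = 12·√2.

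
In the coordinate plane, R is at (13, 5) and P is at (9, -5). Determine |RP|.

d = sqrt((-4)^2 + (-10)^2) = sqrt(116) = 2*sqrt(29)

2*sqrt(29)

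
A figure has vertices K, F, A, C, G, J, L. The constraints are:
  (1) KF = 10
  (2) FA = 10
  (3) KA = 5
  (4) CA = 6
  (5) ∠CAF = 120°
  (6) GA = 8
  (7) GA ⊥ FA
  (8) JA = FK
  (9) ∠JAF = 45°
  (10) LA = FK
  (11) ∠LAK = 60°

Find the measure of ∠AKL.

From the given relations: LA = FK = 10.
Step 1: By the law of cosines on triangle KAL: KL² = 5² + 10² − 2·5·10·cos(60°) = 75, so KL = 5·√3.
Step 2: By the inverse law of cosines on triangle AKL: cos(∠AKL) = (5² + (5·√3)² − 10²) / (2·5·5·√3) = 0/86.6 = 0, so ∠AKL = 90°.

Therefore, the measure of angle ∠AKL = 90°.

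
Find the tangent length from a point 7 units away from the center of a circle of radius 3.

tangent = √(d² - r²) = √(7² - 3²) = √(49 - 9) = √40 = 2*sqrt(10)

2*sqrt(10)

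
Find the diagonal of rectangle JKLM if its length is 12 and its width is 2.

d = sqrt(12^2 + 2^2) = sqrt(148) = 2*sqrt(37)

2*sqrt(37)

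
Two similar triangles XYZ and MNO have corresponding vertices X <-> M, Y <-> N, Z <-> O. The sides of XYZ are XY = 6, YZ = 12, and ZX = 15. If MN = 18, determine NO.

k = 18/6 = 3. NO = 3 * 12 = 36.

36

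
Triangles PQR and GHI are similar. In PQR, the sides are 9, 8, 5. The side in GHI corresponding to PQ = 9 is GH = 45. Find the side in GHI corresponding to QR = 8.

Similar triangles have proportional sides. Setting up the proportion:
GH / PQ = HI / QR
45 / 9 = HI / 8
HI = 8 * 45 / 9 = 40.

40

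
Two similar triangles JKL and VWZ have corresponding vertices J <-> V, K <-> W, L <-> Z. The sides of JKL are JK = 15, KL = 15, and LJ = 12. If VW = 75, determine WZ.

Similar triangles have proportional sides. Setting up the proportion:
VW / JK = WZ / KL
75 / 15 = WZ / 15
WZ = 15 * 75 / 15 = 75.

75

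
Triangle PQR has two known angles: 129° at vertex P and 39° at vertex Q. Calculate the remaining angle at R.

The interior angles sum to 180°: angle R = 180 - 129 - 39 = 12°.
The triangle is obtuse (angles 129°, 39°, 12°).

12 degrees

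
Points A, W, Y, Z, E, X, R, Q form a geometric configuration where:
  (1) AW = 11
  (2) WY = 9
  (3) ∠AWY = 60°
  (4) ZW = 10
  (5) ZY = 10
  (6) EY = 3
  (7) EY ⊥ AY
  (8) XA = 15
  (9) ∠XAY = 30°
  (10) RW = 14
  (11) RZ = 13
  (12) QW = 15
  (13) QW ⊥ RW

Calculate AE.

Step 1: By the law of cosines on triangle AWY: AY² = 11² + 9² − 2·11·9·cos(60°) = 103, so AY = √103.
Step 2: By the law of cosines on triangle AYE: AE² = √103² + 3² − 2·√103·3·cos(90°) = 112, so AE = 4·√7.

Therefore, the length of AE = 4·√7.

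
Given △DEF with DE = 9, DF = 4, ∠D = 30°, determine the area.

When two sides and the included angle are known, the area formula is (1/2)ab sin(C).
The height from one side to the opposite vertex is 4 sin(30°) = 2.
Area = (1/2) * 9 * 2 = 9.

9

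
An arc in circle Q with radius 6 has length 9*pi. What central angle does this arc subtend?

Arc length L = 2πr × θ/360, so θ = 360L / (2πr).
θ = 360 × 9*pi / (2π × 6)
θ = 270°
θ = 270°

270°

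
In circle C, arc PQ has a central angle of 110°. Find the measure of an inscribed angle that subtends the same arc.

By the inscribed angle theorem, the inscribed angle is half the central angle.
Inscribed angle = 110° / 2 = 55°

55°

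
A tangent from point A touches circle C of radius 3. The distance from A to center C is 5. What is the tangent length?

tangent = √(d² - r²) = √(5² - 3²) = √(25 - 9) = √16 = 4

4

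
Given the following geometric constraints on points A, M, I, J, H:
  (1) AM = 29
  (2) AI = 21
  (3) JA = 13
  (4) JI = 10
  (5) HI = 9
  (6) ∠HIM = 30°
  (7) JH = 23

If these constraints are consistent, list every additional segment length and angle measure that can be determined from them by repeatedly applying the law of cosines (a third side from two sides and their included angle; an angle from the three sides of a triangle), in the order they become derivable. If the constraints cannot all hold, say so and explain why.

These constraints are not satisfiable: by the triangle inequality in triangle IJH, (4) JI = 10 and (5) HI = 9 force JH ≤ 10 + 9 = 19, but (7) says JH = 23. No planar figure meets all of them, so nothing further can be derived.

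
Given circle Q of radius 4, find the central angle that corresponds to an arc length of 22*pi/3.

Arc length L = 2πr × θ/360, so θ = 360L / (2πr).
θ = 360 × 22*pi/3 / (2π × 4)
θ = 330°
θ = 330°

330°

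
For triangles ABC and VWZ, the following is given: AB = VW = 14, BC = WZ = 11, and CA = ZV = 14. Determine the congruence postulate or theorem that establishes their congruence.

The given information matches SSS: All three pairs of corresponding sides are equal (Side-Side-Side).

SSS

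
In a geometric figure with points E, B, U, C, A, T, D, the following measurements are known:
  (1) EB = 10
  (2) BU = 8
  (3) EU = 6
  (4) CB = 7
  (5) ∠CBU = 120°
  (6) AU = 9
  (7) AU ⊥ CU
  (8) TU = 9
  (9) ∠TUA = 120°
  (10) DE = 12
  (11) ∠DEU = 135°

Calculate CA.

Step 1: By the law of cosines on triangle UBC: UC² = 8² + 7² − 2·8·7·cos(120°) = 169, so UC = 13.
Step 2: By the law of cosines on triangle CUA: CA² = 13² + 9² − 2·13·9·cos(90°) = 250, so CA = 5·√10.

Therefore, the length of CA = 5·√10.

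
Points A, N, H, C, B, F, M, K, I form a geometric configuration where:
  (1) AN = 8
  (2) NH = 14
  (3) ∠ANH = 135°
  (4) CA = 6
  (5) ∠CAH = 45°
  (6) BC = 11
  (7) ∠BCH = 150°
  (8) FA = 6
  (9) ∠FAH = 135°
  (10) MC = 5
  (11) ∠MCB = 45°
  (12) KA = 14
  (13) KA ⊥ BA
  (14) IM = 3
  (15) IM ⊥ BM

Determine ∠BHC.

Step 1: By the law of cosines on triangle HNA: HA² = 14² + 8² − 2·14·8·cos(135°) = 418.39, so HA ≈ 20.45.
Step 2: By the law of cosines on triangle CAH: CH² = 6² + 20.45² − 2·6·20.45·cos(45°) = 280.83, so CH ≈ 16.76.
Step 3: By the law of cosines on triangle HCB: HB² = 16.76² + 11² − 2·16.76·11·cos(150°) = 721.11, so HB ≈ 26.85.
Step 4: By the inverse law of cosines on triangle BHC: cos(∠BHC) = (26.85² + 16.76² − 11²) / (2·26.85·16.76) = 880.94/900.02 = 0.9788, so ∠BHC = 11.82°.

Therefore, the measure of angle ∠BHC = 11.82°.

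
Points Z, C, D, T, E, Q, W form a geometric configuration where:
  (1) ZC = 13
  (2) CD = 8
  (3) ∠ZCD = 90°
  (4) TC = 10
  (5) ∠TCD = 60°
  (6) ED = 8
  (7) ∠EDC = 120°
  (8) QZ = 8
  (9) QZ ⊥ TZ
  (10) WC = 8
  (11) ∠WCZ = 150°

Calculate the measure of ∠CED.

Step 1: By the law of cosines on triangle EDC: EC² = 8² + 8² − 2·8·8·cos(120°) = 192, so EC = 8·√3.
Step 2: By the inverse law of cosines on triangle CED: cos(∠CED) = ((8·√3)² + 8² − 8²) / (2·8·√3·8) = 192/221.7 = 0.866, so ∠CED = 30°.

Therefore, the measure of angle ∠CED = 30°.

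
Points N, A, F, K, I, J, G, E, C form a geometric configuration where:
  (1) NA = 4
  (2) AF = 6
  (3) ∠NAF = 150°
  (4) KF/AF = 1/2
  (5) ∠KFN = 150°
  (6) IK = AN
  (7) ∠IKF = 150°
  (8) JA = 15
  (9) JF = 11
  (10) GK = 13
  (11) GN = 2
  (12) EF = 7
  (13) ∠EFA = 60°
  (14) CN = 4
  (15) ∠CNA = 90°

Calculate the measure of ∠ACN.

Step 1: By the law of cosines on triangle CNA: CA² = 4² + 4² − 2·4·4·cos(90°) = 32, so CA = 4·√2.
Step 2: By the inverse law of cosines on triangle ACN: cos(∠ACN) = ((4·√2)² + 4² − 4²) / (2·4·√2·4) = 32/45.25 = 0.7071, so ∠ACN = 45°.

Therefore, the measure of angle ∠ACN = 45°.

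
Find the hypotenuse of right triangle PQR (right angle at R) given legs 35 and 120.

PQ = sqrt(35^2 + 120^2) = sqrt(15625) = 125

125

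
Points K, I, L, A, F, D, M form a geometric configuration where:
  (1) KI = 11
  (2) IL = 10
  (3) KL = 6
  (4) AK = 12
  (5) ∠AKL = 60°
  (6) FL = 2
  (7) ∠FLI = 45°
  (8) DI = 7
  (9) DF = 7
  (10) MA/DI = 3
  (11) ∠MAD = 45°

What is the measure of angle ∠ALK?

Step 1: By the law of cosines on triangle LKA: LA² = 6² + 12² − 2·6·12·cos(60°) = 108, so LA = 6·√3.
Step 2: By the inverse law of cosines on triangle ALK: cos(∠ALK) = ((6·√3)² + 6² − 12²) / (2·6·√3·6) = 0/124.71 = 0, so ∠ALK = 90°.

Therefore, the measure of angle ∠ALK = 90°.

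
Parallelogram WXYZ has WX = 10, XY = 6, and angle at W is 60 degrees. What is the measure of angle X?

Consecutive angles are supplementary: angle X = 180 - 60 = 120 degrees.

120 degrees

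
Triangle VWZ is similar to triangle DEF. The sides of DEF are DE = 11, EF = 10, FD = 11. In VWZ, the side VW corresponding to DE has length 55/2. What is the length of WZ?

k = 55/2/11 = 5/2. WZ = 5/2 * 10 = 25.

25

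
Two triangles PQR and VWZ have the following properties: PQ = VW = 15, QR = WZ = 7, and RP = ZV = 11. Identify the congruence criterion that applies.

The given information provides:
PQ = VW = 15, QR = WZ = 7, and RP = ZV = 11
This matches the SSS congruence theorem.
All three pairs of corresponding sides are equal (Side-Side-Side).

SSS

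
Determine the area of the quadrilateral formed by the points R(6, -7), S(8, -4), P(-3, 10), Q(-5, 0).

Shoelace: sum of cross terms = 185, Area = (1/2)|185| = 185/2

185/2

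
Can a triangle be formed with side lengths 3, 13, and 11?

Check all three triangle inequalities:
3 + 13 = 16 > 11 ✓
3 + 11 = 14 > 13 ✓
13 + 11 = 24 > 3 ✓
All conditions hold, so these sides form a valid triangle.

Yes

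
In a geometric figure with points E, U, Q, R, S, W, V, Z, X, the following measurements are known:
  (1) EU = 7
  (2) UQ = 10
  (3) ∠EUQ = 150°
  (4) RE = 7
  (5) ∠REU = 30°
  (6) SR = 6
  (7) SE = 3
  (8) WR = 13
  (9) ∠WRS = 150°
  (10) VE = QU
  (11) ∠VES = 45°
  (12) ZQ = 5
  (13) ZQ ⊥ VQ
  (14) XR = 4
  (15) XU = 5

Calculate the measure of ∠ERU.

Step 1: By the law of cosines on triangle REU: RU² = 7² + 7² − 2·7·7·cos(30°) = 13.13, so RU ≈ 3.62.
Step 2: By the inverse law of cosines on triangle ERU: cos(∠ERU) = (7² + 3.62² − 7²) / (2·7·3.62) = 13.13/50.73 = 0.2588, so ∠ERU = 75°.

Therefore, the measure of angle ∠ERU = 75°.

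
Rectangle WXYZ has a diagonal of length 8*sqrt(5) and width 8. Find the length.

Using the Pythagorean theorem: d^2 = a^2 + b^2
b^2 = d^2 - a^2
b^2 = 320 - 64
b^2 = 256
b = sqrt(256) = 16

16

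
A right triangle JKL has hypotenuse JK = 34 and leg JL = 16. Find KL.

By the Pythagorean theorem: KL^2 = JK^2 - JL^2
KL^2 = 34^2 - 16^2 = 1156 - 256 = 900
KL = sqrt(900) = 30

30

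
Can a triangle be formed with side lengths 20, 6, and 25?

Check all three triangle inequalities:
20 + 6 = 26 > 25 ✓
20 + 25 = 45 > 6 ✓
6 + 25 = 31 > 20 ✓
All conditions hold, so these sides form a valid triangle.

Yes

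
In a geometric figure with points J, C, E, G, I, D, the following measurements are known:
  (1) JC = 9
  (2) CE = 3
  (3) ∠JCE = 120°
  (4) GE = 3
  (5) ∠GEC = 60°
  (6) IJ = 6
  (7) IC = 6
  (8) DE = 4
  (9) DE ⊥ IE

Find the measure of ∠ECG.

Step 1: By the law of cosines on triangle CEG: CG² = 3² + 3² − 2·3·3·cos(60°) = 9, so CG = 3.
Step 2: By the inverse law of cosines on triangle ECG: cos(∠ECG) = (3² + 3² − 3²) / (2·3·3) = 9/18 = 0.5, so ∠ECG = 60°.

Therefore, the measure of angle ∠ECG = 60°.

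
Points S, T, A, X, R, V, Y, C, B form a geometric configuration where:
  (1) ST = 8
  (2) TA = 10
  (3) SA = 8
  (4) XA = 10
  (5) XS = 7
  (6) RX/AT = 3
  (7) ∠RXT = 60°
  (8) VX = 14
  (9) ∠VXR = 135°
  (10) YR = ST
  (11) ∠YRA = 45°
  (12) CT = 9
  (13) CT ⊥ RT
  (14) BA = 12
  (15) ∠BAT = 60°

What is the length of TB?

Step 1: By the law of cosines on triangle TAB: TB² = 10² + 12² − 2·10·12·cos(60°) = 124, so TB = 2·√31.

Therefore, the length of TB = 2·√31.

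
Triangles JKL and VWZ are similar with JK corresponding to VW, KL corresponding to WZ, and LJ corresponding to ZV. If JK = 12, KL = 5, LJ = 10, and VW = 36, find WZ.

Similar triangles have proportional sides. Setting up the proportion:
VW / JK = WZ / KL
36 / 12 = WZ / 5
WZ = 5 * 36 / 12 = 15.

15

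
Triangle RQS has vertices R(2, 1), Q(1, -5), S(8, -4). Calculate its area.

Using the Shoelace formula for a triangle:
Area = (1/2)|x0(y1 - y2) + x1(y2 - y0) + x2(y0 - y1)|
Area = (1/2)|2(-5 - -4) + 1(-4 - 1) + 8(1 - -5)|
Area = (1/2)|-2 + -5 + 48|
Area = (1/2)|41|
Area = (1/2)(41)
Area = 41/2

41/2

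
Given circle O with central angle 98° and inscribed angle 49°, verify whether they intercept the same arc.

By the inscribed angle theorem, if both angles subtend the same arc, the inscribed angle must be half the central angle.
Half of 98° = 49°, which equals the given inscribed angle of 49°.
Therefore, yes, they correspond to the same arc.

Yes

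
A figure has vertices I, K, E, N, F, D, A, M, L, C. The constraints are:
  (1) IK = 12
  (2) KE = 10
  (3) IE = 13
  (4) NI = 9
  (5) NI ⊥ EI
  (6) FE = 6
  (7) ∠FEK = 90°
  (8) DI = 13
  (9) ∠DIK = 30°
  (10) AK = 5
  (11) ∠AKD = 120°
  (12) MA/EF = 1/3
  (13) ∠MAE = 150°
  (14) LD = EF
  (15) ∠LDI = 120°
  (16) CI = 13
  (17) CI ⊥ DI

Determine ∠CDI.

Step 1: By the law of cosines on triangle DIC: DC² = 13² + 13² − 2·13·13·cos(90°) = 338, so DC = 13·√2.
Step 2: By the inverse law of cosines on triangle CDI: cos(∠CDI) = ((13·√2)² + 13² − 13²) / (2·13·√2·13) = 338/478 = 0.7071, so ∠CDI = 45°.

Therefore, the measure of angle ∠CDI = 45°.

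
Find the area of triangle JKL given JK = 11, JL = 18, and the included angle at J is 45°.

Area = (1/2)(11)(18) sin(45°) = (1/2)(11)(18)(sqrt(2)/2) = 99*sqrt(2)/2

99*sqrt(2)/2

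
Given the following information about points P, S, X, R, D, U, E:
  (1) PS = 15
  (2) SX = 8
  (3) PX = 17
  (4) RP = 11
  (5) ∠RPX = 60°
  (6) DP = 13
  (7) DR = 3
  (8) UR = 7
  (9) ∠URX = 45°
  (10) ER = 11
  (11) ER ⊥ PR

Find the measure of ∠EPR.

Step 1: By the law of cosines on triangle PRE: PE² = 11² + 11² − 2·11·11·cos(90°) = 242, so PE = 11·√2.
Step 2: By the inverse law of cosines on triangle EPR: cos(∠EPR) = ((11·√2)² + 11² − 11²) / (2·11·√2·11) = 242/342.24 = 0.7071, so ∠EPR = 45°.

Therefore, the measure of angle ∠EPR = 45°.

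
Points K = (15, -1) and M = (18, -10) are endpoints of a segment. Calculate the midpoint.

The midpoint is the point halfway along the segment.
Move half the horizontal distance: 15 + (18 - 15)/2 = 15 + 3/2 = 33/2
Move half the vertical distance: -1 + (-10 - -1)/2 = -1 + -9/2 = -11/2
Midpoint = (33/2, -11/2)

(33/2, -11/2)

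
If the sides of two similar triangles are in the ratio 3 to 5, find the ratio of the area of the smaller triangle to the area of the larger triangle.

Area ratio = (side ratio)^2 = (3/5)^2 = 9:25.

9:25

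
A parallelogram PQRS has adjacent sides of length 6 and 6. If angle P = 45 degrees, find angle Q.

Opposite sides of a parallelogram are parallel, so consecutive angles form co-interior angles on a transversal.
Co-interior angles sum to 180°, giving angle Q = 180 - 45 = 135 degrees.

135 degrees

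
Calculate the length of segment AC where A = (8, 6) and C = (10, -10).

d = sqrt((2)^2 + (-16)^2) = sqrt(260) = 2*sqrt(65)

2*sqrt(65)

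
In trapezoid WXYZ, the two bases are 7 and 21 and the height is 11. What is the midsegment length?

The midsegment (median) of a trapezoid connects the midpoints of the non-parallel sides.
Its length is the average of the two bases: (7 + 21) / 2 = 14.

14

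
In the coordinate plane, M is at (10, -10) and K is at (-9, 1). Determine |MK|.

d = sqrt((-9 - 10)^2 + (1 - -10)^2)
d = sqrt(-19^2 + 11^2)
d = sqrt(361 + 121)
d = sqrt(482)

sqrt(482)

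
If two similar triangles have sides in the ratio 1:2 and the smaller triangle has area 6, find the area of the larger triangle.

Area ratio = (1/2)^2 = 1/4. Area of the larger triangle = 6 * 4/1 = 24.

24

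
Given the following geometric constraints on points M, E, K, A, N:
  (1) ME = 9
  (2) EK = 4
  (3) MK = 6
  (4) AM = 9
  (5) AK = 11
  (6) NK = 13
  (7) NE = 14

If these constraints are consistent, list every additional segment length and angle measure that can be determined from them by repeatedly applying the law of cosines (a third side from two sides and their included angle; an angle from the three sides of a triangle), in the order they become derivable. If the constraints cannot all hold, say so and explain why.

The constraints are consistent. Derivable facts, in order:
After 1 step:
- ∠AKM = 54.85°
- ∠AMK = 92.12°
- ∠EKM = 127.17°
- ∠EKN = 96.07°
- ∠EMK = 20.74°
- ∠ENK = 16.51°
- ∠KAM = 33.03°
- ∠KEM = 32.09°
- ∠KEN = 67.42°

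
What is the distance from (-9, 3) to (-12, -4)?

The horizontal distance is |-12 - -9| = 3 and the vertical distance is |-4 - 3| = 7.
By the Pythagorean theorem, d = sqrt(3^2 + 7^2) = sqrt(58).

sqrt(58)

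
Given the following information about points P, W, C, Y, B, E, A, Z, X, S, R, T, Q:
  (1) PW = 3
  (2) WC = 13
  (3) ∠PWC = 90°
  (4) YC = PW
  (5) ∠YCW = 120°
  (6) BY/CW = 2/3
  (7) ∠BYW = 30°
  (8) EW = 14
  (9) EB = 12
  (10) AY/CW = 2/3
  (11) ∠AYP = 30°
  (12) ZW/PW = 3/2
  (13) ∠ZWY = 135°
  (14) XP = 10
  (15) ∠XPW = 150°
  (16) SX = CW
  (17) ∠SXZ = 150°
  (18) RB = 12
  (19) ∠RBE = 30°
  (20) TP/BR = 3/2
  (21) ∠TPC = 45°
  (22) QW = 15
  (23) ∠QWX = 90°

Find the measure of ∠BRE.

Step 1: By the law of cosines on triangle RBE: RE² = 12² + 12² − 2·12·12·cos(30°) = 38.58, so RE ≈ 6.21.
Step 2: By the inverse law of cosines on triangle BRE: cos(∠BRE) = (12² + 6.21² − 12²) / (2·12·6.21) = 38.58/149.08 = 0.2588, so ∠BRE = 75°.

Therefore, the measure of angle ∠BRE = 75°.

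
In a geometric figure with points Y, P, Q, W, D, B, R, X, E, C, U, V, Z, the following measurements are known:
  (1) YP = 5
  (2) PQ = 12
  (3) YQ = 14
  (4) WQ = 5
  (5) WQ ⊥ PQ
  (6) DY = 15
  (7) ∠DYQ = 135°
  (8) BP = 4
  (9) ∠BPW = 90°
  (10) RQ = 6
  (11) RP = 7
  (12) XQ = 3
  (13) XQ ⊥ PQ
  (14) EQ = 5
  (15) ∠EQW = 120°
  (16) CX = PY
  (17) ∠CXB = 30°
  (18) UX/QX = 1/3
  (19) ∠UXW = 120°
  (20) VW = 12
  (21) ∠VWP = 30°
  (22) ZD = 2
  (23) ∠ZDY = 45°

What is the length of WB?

Step 1: By the law of cosines on triangle PQW: PW² = 12² + 5² − 2·12·5·cos(90°) = 169, so PW = 13.
Step 2: By the law of cosines on triangle WPB: WB² = 13² + 4² − 2·13·4·cos(90°) = 185, so WB = √185.

Therefore, the length of WB = √185.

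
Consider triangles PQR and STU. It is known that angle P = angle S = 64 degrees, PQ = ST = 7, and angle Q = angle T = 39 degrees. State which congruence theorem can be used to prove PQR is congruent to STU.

The given information matches ASA: Two pairs of corresponding angles and the included side are equal (Angle-Side-Angle).

ASA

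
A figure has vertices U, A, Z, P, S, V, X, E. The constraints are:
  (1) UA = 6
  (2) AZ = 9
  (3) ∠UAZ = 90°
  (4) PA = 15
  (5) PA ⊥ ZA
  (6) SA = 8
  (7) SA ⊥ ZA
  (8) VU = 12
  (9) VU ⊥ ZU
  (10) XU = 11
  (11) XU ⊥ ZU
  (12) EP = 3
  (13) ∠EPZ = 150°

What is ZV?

Step 1: By the law of cosines on triangle UAZ: UZ² = 6² + 9² − 2·6·9·cos(90°) = 117, so UZ = 3·√13.
Step 2: By the law of cosines on triangle ZUV: ZV² = (3·√13)² + 12² − 2·3·√13·12·cos(90°) = 261, so ZV = 3·√29.

Therefore, the length of ZV = 3·√29.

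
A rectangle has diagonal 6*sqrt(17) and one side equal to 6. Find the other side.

The diagonal of a rectangle forms a right triangle with the two sides.
Rearranging the Pythagorean theorem: missing side = sqrt(d^2 - known^2).
= sqrt(612 - 36) = sqrt(576) = 24.

24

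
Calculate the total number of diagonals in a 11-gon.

The number of diagonals in an n-gon is n(n - 3)/2.
For n = 11: 11(11 - 3)/2 = 11 × 8 / 2 = 44.

44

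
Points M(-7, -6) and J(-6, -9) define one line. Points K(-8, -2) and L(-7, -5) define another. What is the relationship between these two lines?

Slope of line 1: m1 = (-9 - -6)/(-6 - -7) = -3/1 = -3
Slope of line 2: m2 = (-5 - -2)/(-7 - -8) = -3/1 = -3
Two lines are parallel if and only if they have equal slopes (or both are vertical).
Here m1 = m2 = -3, confirming the lines are parallel.

Parallel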